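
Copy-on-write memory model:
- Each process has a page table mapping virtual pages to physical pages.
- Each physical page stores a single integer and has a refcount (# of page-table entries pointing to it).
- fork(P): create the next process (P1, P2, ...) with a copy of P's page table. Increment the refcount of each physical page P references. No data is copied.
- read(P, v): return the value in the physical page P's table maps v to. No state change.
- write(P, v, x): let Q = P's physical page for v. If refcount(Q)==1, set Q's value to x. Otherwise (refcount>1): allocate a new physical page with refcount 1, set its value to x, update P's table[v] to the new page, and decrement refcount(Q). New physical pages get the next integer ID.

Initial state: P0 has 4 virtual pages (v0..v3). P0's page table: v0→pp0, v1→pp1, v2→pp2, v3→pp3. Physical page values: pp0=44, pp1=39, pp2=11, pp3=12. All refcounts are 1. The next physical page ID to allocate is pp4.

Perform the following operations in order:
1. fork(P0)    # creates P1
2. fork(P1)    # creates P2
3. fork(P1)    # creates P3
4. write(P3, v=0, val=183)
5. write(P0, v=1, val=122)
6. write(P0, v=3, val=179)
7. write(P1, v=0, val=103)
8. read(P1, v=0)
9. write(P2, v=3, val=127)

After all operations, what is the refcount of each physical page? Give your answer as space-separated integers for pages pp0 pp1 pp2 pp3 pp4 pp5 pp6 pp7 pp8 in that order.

Op 1: fork(P0) -> P1. 4 ppages; refcounts: pp0:2 pp1:2 pp2:2 pp3:2
Op 2: fork(P1) -> P2. 4 ppages; refcounts: pp0:3 pp1:3 pp2:3 pp3:3
Op 3: fork(P1) -> P3. 4 ppages; refcounts: pp0:4 pp1:4 pp2:4 pp3:4
Op 4: write(P3, v0, 183). refcount(pp0)=4>1 -> COPY to pp4. 5 ppages; refcounts: pp0:3 pp1:4 pp2:4 pp3:4 pp4:1
Op 5: write(P0, v1, 122). refcount(pp1)=4>1 -> COPY to pp5. 6 ppages; refcounts: pp0:3 pp1:3 pp2:4 pp3:4 pp4:1 pp5:1
Op 6: write(P0, v3, 179). refcount(pp3)=4>1 -> COPY to pp6. 7 ppages; refcounts: pp0:3 pp1:3 pp2:4 pp3:3 pp4:1 pp5:1 pp6:1
Op 7: write(P1, v0, 103). refcount(pp0)=3>1 -> COPY to pp7. 8 ppages; refcounts: pp0:2 pp1:3 pp2:4 pp3:3 pp4:1 pp5:1 pp6:1 pp7:1
Op 8: read(P1, v0) -> 103. No state change.
Op 9: write(P2, v3, 127). refcount(pp3)=3>1 -> COPY to pp8. 9 ppages; refcounts: pp0:2 pp1:3 pp2:4 pp3:2 pp4:1 pp5:1 pp6:1 pp7:1 pp8:1

Answer: 2 3 4 2 1 1 1 1 1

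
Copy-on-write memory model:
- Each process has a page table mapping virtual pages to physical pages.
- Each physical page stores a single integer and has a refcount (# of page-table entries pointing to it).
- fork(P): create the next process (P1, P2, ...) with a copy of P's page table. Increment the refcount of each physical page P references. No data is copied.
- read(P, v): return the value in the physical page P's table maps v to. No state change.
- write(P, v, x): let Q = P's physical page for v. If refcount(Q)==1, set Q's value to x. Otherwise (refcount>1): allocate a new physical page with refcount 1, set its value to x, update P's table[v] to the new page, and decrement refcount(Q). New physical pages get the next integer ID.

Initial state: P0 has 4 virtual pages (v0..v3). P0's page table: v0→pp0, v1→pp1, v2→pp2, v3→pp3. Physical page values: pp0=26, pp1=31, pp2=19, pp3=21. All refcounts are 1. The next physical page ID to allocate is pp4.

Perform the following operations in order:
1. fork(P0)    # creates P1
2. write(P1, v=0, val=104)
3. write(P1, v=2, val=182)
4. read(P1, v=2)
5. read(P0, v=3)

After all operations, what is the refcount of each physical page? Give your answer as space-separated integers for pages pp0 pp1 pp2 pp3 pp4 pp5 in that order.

Answer: 1 2 1 2 1 1

Derivation:
Op 1: fork(P0) -> P1. 4 ppages; refcounts: pp0:2 pp1:2 pp2:2 pp3:2
Op 2: write(P1, v0, 104). refcount(pp0)=2>1 -> COPY to pp4. 5 ppages; refcounts: pp0:1 pp1:2 pp2:2 pp3:2 pp4:1
Op 3: write(P1, v2, 182). refcount(pp2)=2>1 -> COPY to pp5. 6 ppages; refcounts: pp0:1 pp1:2 pp2:1 pp3:2 pp4:1 pp5:1
Op 4: read(P1, v2) -> 182. No state change.
Op 5: read(P0, v3) -> 21. No state change.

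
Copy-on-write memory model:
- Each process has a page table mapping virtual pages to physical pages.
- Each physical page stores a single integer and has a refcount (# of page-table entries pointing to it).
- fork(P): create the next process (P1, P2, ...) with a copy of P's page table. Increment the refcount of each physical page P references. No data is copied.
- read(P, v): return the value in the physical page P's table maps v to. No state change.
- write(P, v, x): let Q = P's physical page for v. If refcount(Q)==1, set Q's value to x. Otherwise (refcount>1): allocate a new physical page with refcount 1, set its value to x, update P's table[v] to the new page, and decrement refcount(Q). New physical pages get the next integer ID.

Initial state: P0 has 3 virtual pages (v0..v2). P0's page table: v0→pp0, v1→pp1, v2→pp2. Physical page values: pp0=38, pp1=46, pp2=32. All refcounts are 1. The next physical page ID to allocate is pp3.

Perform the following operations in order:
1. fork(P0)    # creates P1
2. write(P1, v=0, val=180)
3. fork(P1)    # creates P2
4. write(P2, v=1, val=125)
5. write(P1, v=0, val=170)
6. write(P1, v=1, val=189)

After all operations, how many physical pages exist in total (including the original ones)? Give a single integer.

Op 1: fork(P0) -> P1. 3 ppages; refcounts: pp0:2 pp1:2 pp2:2
Op 2: write(P1, v0, 180). refcount(pp0)=2>1 -> COPY to pp3. 4 ppages; refcounts: pp0:1 pp1:2 pp2:2 pp3:1
Op 3: fork(P1) -> P2. 4 ppages; refcounts: pp0:1 pp1:3 pp2:3 pp3:2
Op 4: write(P2, v1, 125). refcount(pp1)=3>1 -> COPY to pp4. 5 ppages; refcounts: pp0:1 pp1:2 pp2:3 pp3:2 pp4:1
Op 5: write(P1, v0, 170). refcount(pp3)=2>1 -> COPY to pp5. 6 ppages; refcounts: pp0:1 pp1:2 pp2:3 pp3:1 pp4:1 pp5:1
Op 6: write(P1, v1, 189). refcount(pp1)=2>1 -> COPY to pp6. 7 ppages; refcounts: pp0:1 pp1:1 pp2:3 pp3:1 pp4:1 pp5:1 pp6:1

Answer: 7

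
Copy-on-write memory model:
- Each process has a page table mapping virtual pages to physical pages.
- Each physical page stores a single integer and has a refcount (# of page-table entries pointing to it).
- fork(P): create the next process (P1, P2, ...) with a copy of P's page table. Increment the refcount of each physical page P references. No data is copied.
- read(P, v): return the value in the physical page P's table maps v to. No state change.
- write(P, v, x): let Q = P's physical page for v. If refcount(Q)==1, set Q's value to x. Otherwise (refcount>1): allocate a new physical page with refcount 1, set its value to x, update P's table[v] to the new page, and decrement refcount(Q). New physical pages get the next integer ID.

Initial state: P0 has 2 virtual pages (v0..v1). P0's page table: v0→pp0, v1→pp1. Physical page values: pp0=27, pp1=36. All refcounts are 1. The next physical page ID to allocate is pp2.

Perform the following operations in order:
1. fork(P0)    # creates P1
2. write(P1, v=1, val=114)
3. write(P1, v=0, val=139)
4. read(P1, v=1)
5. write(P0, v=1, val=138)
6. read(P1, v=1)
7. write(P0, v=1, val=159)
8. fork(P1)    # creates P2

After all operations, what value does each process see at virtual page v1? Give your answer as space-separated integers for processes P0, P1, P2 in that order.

Op 1: fork(P0) -> P1. 2 ppages; refcounts: pp0:2 pp1:2
Op 2: write(P1, v1, 114). refcount(pp1)=2>1 -> COPY to pp2. 3 ppages; refcounts: pp0:2 pp1:1 pp2:1
Op 3: write(P1, v0, 139). refcount(pp0)=2>1 -> COPY to pp3. 4 ppages; refcounts: pp0:1 pp1:1 pp2:1 pp3:1
Op 4: read(P1, v1) -> 114. No state change.
Op 5: write(P0, v1, 138). refcount(pp1)=1 -> write in place. 4 ppages; refcounts: pp0:1 pp1:1 pp2:1 pp3:1
Op 6: read(P1, v1) -> 114. No state change.
Op 7: write(P0, v1, 159). refcount(pp1)=1 -> write in place. 4 ppages; refcounts: pp0:1 pp1:1 pp2:1 pp3:1
Op 8: fork(P1) -> P2. 4 ppages; refcounts: pp0:1 pp1:1 pp2:2 pp3:2
P0: v1 -> pp1 = 159
P1: v1 -> pp2 = 114
P2: v1 -> pp2 = 114

Answer: 159 114 114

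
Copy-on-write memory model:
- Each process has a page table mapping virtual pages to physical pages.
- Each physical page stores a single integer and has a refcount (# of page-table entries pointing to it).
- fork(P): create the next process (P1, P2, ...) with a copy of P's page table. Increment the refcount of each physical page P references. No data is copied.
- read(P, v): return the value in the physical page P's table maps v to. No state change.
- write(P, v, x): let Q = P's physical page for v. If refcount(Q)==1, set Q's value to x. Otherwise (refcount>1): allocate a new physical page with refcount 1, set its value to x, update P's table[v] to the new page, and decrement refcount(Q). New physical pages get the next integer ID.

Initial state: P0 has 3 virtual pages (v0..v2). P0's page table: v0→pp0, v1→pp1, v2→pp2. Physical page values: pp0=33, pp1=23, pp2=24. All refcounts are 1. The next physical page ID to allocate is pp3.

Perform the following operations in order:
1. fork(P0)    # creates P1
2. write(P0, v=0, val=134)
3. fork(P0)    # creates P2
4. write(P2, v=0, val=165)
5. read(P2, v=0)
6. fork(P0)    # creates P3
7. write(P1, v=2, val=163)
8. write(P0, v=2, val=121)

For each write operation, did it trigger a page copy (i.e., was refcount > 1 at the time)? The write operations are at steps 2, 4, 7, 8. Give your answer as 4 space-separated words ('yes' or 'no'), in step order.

Op 1: fork(P0) -> P1. 3 ppages; refcounts: pp0:2 pp1:2 pp2:2
Op 2: write(P0, v0, 134). refcount(pp0)=2>1 -> COPY to pp3. 4 ppages; refcounts: pp0:1 pp1:2 pp2:2 pp3:1
Op 3: fork(P0) -> P2. 4 ppages; refcounts: pp0:1 pp1:3 pp2:3 pp3:2
Op 4: write(P2, v0, 165). refcount(pp3)=2>1 -> COPY to pp4. 5 ppages; refcounts: pp0:1 pp1:3 pp2:3 pp3:1 pp4:1
Op 5: read(P2, v0) -> 165. No state change.
Op 6: fork(P0) -> P3. 5 ppages; refcounts: pp0:1 pp1:4 pp2:4 pp3:2 pp4:1
Op 7: write(P1, v2, 163). refcount(pp2)=4>1 -> COPY to pp5. 6 ppages; refcounts: pp0:1 pp1:4 pp2:3 pp3:2 pp4:1 pp5:1
Op 8: write(P0, v2, 121). refcount(pp2)=3>1 -> COPY to pp6. 7 ppages; refcounts: pp0:1 pp1:4 pp2:2 pp3:2 pp4:1 pp5:1 pp6:1

yes yes yes yes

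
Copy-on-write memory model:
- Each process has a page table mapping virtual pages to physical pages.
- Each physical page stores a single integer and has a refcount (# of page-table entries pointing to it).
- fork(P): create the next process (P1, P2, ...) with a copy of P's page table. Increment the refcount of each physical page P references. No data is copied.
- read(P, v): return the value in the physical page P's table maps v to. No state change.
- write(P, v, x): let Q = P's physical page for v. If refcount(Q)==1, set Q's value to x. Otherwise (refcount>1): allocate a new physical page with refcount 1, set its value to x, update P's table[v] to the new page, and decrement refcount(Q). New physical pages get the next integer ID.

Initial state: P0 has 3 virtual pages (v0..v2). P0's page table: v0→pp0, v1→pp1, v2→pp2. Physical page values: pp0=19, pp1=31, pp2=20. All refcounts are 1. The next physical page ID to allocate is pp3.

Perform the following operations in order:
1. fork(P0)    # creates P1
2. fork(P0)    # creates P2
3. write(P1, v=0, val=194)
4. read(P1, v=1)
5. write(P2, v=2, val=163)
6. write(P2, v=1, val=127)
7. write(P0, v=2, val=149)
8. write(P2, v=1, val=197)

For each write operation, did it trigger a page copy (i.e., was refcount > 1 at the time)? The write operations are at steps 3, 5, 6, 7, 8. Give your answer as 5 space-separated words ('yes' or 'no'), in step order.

Op 1: fork(P0) -> P1. 3 ppages; refcounts: pp0:2 pp1:2 pp2:2
Op 2: fork(P0) -> P2. 3 ppages; refcounts: pp0:3 pp1:3 pp2:3
Op 3: write(P1, v0, 194). refcount(pp0)=3>1 -> COPY to pp3. 4 ppages; refcounts: pp0:2 pp1:3 pp2:3 pp3:1
Op 4: read(P1, v1) -> 31. No state change.
Op 5: write(P2, v2, 163). refcount(pp2)=3>1 -> COPY to pp4. 5 ppages; refcounts: pp0:2 pp1:3 pp2:2 pp3:1 pp4:1
Op 6: write(P2, v1, 127). refcount(pp1)=3>1 -> COPY to pp5. 6 ppages; refcounts: pp0:2 pp1:2 pp2:2 pp3:1 pp4:1 pp5:1
Op 7: write(P0, v2, 149). refcount(pp2)=2>1 -> COPY to pp6. 7 ppages; refcounts: pp0:2 pp1:2 pp2:1 pp3:1 pp4:1 pp5:1 pp6:1
Op 8: write(P2, v1, 197). refcount(pp5)=1 -> write in place. 7 ppages; refcounts: pp0:2 pp1:2 pp2:1 pp3:1 pp4:1 pp5:1 pp6:1

yes yes yes yes no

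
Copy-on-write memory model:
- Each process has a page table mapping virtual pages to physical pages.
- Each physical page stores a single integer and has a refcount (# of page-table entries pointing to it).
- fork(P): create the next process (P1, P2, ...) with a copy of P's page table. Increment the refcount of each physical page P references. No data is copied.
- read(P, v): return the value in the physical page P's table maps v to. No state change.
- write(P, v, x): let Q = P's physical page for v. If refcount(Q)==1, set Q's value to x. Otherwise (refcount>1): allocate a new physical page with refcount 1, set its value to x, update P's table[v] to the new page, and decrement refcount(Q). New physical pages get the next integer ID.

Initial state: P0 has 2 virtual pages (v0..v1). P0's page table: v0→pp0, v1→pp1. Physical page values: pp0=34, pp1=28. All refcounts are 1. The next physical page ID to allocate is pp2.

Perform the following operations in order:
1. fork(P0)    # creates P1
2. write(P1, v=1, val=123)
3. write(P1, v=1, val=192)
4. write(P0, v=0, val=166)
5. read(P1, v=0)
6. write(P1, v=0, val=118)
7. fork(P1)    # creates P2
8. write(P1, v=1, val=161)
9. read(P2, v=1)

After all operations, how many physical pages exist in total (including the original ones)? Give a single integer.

Answer: 5

Derivation:
Op 1: fork(P0) -> P1. 2 ppages; refcounts: pp0:2 pp1:2
Op 2: write(P1, v1, 123). refcount(pp1)=2>1 -> COPY to pp2. 3 ppages; refcounts: pp0:2 pp1:1 pp2:1
Op 3: write(P1, v1, 192). refcount(pp2)=1 -> write in place. 3 ppages; refcounts: pp0:2 pp1:1 pp2:1
Op 4: write(P0, v0, 166). refcount(pp0)=2>1 -> COPY to pp3. 4 ppages; refcounts: pp0:1 pp1:1 pp2:1 pp3:1
Op 5: read(P1, v0) -> 34. No state change.
Op 6: write(P1, v0, 118). refcount(pp0)=1 -> write in place. 4 ppages; refcounts: pp0:1 pp1:1 pp2:1 pp3:1
Op 7: fork(P1) -> P2. 4 ppages; refcounts: pp0:2 pp1:1 pp2:2 pp3:1
Op 8: write(P1, v1, 161). refcount(pp2)=2>1 -> COPY to pp4. 5 ppages; refcounts: pp0:2 pp1:1 pp2:1 pp3:1 pp4:1
Op 9: read(P2, v1) -> 192. No state change.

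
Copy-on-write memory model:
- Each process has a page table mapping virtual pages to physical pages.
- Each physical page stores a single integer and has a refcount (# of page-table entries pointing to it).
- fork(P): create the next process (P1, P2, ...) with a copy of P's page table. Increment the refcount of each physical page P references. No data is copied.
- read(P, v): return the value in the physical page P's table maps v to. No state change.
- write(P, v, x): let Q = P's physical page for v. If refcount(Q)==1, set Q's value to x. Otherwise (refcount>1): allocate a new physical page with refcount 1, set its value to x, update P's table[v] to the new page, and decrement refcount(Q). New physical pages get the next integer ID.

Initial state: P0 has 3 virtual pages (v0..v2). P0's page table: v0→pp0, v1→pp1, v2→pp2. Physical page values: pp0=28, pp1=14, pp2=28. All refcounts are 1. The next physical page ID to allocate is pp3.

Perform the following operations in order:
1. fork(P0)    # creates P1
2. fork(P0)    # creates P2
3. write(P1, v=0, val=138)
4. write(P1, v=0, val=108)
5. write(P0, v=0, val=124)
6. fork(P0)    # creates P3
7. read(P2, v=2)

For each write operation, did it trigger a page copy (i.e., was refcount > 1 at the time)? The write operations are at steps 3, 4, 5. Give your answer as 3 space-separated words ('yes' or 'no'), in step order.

Op 1: fork(P0) -> P1. 3 ppages; refcounts: pp0:2 pp1:2 pp2:2
Op 2: fork(P0) -> P2. 3 ppages; refcounts: pp0:3 pp1:3 pp2:3
Op 3: write(P1, v0, 138). refcount(pp0)=3>1 -> COPY to pp3. 4 ppages; refcounts: pp0:2 pp1:3 pp2:3 pp3:1
Op 4: write(P1, v0, 108). refcount(pp3)=1 -> write in place. 4 ppages; refcounts: pp0:2 pp1:3 pp2:3 pp3:1
Op 5: write(P0, v0, 124). refcount(pp0)=2>1 -> COPY to pp4. 5 ppages; refcounts: pp0:1 pp1:3 pp2:3 pp3:1 pp4:1
Op 6: fork(P0) -> P3. 5 ppages; refcounts: pp0:1 pp1:4 pp2:4 pp3:1 pp4:2
Op 7: read(P2, v2) -> 28. No state change.

yes no yes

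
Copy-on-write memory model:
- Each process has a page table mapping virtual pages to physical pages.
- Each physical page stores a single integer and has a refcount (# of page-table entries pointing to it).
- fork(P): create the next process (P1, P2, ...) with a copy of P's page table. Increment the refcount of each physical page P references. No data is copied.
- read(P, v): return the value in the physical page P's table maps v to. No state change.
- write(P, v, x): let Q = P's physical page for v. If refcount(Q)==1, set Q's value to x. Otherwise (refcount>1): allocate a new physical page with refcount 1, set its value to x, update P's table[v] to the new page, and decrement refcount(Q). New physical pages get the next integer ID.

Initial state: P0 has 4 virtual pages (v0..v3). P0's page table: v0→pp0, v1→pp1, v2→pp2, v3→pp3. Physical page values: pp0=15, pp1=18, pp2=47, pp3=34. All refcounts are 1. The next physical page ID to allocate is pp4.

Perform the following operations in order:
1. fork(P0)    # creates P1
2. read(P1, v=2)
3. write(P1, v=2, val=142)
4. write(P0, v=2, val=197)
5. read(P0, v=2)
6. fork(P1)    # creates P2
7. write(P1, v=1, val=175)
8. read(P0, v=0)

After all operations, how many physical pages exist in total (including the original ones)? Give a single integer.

Answer: 6

Derivation:
Op 1: fork(P0) -> P1. 4 ppages; refcounts: pp0:2 pp1:2 pp2:2 pp3:2
Op 2: read(P1, v2) -> 47. No state change.
Op 3: write(P1, v2, 142). refcount(pp2)=2>1 -> COPY to pp4. 5 ppages; refcounts: pp0:2 pp1:2 pp2:1 pp3:2 pp4:1
Op 4: write(P0, v2, 197). refcount(pp2)=1 -> write in place. 5 ppages; refcounts: pp0:2 pp1:2 pp2:1 pp3:2 pp4:1
Op 5: read(P0, v2) -> 197. No state change.
Op 6: fork(P1) -> P2. 5 ppages; refcounts: pp0:3 pp1:3 pp2:1 pp3:3 pp4:2
Op 7: write(P1, v1, 175). refcount(pp1)=3>1 -> COPY to pp5. 6 ppages; refcounts: pp0:3 pp1:2 pp2:1 pp3:3 pp4:2 pp5:1
Op 8: read(P0, v0) -> 15. No state change.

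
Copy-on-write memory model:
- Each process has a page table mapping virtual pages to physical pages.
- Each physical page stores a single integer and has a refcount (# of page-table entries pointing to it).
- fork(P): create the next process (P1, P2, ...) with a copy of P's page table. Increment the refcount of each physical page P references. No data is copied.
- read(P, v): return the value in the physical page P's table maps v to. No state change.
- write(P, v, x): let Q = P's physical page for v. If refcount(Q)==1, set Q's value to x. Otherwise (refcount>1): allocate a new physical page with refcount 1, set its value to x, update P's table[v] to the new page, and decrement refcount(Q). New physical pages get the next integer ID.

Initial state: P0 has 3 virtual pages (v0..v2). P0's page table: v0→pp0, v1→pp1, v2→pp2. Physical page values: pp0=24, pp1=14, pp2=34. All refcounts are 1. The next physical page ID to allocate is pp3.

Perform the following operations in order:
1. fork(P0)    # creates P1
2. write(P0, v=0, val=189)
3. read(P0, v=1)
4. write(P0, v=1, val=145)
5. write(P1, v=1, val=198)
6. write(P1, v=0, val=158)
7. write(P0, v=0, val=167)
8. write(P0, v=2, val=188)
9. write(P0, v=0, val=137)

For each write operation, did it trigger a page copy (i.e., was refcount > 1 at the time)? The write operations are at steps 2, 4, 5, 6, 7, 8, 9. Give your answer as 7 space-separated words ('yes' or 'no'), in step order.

Op 1: fork(P0) -> P1. 3 ppages; refcounts: pp0:2 pp1:2 pp2:2
Op 2: write(P0, v0, 189). refcount(pp0)=2>1 -> COPY to pp3. 4 ppages; refcounts: pp0:1 pp1:2 pp2:2 pp3:1
Op 3: read(P0, v1) -> 14. No state change.
Op 4: write(P0, v1, 145). refcount(pp1)=2>1 -> COPY to pp4. 5 ppages; refcounts: pp0:1 pp1:1 pp2:2 pp3:1 pp4:1
Op 5: write(P1, v1, 198). refcount(pp1)=1 -> write in place. 5 ppages; refcounts: pp0:1 pp1:1 pp2:2 pp3:1 pp4:1
Op 6: write(P1, v0, 158). refcount(pp0)=1 -> write in place. 5 ppages; refcounts: pp0:1 pp1:1 pp2:2 pp3:1 pp4:1
Op 7: write(P0, v0, 167). refcount(pp3)=1 -> write in place. 5 ppages; refcounts: pp0:1 pp1:1 pp2:2 pp3:1 pp4:1
Op 8: write(P0, v2, 188). refcount(pp2)=2>1 -> COPY to pp5. 6 ppages; refcounts: pp0:1 pp1:1 pp2:1 pp3:1 pp4:1 pp5:1
Op 9: write(P0, v0, 137). refcount(pp3)=1 -> write in place. 6 ppages; refcounts: pp0:1 pp1:1 pp2:1 pp3:1 pp4:1 pp5:1

yes yes no no no yes no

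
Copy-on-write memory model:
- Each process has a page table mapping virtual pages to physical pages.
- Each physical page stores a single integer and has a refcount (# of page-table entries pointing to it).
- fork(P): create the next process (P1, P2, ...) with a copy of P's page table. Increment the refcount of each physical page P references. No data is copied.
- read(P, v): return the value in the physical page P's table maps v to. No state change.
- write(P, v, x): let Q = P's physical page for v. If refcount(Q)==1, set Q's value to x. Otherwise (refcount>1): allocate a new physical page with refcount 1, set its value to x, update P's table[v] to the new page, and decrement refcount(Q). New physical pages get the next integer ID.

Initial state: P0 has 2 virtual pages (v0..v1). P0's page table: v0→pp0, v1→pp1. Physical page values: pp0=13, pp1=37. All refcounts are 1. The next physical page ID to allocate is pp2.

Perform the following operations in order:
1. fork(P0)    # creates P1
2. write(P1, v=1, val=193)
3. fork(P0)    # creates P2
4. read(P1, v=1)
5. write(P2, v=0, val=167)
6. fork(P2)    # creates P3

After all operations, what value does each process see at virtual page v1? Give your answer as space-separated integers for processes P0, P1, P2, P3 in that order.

Answer: 37 193 37 37

Derivation:
Op 1: fork(P0) -> P1. 2 ppages; refcounts: pp0:2 pp1:2
Op 2: write(P1, v1, 193). refcount(pp1)=2>1 -> COPY to pp2. 3 ppages; refcounts: pp0:2 pp1:1 pp2:1
Op 3: fork(P0) -> P2. 3 ppages; refcounts: pp0:3 pp1:2 pp2:1
Op 4: read(P1, v1) -> 193. No state change.
Op 5: write(P2, v0, 167). refcount(pp0)=3>1 -> COPY to pp3. 4 ppages; refcounts: pp0:2 pp1:2 pp2:1 pp3:1
Op 6: fork(P2) -> P3. 4 ppages; refcounts: pp0:2 pp1:3 pp2:1 pp3:2
P0: v1 -> pp1 = 37
P1: v1 -> pp2 = 193
P2: v1 -> pp1 = 37
P3: v1 -> pp1 = 37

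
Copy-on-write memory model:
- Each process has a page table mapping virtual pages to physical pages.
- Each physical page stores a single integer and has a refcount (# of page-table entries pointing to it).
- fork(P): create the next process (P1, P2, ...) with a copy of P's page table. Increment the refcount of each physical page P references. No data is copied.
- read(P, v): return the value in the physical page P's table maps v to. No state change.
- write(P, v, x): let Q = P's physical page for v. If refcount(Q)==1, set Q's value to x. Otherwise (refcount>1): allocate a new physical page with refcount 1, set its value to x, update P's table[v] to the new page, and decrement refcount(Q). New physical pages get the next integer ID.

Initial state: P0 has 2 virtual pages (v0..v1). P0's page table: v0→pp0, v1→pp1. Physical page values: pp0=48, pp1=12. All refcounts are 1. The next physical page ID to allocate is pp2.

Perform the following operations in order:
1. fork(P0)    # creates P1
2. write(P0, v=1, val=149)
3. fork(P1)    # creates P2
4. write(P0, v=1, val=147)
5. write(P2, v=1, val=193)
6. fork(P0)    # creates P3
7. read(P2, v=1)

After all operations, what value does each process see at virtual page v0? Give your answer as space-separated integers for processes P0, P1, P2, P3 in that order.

Op 1: fork(P0) -> P1. 2 ppages; refcounts: pp0:2 pp1:2
Op 2: write(P0, v1, 149). refcount(pp1)=2>1 -> COPY to pp2. 3 ppages; refcounts: pp0:2 pp1:1 pp2:1
Op 3: fork(P1) -> P2. 3 ppages; refcounts: pp0:3 pp1:2 pp2:1
Op 4: write(P0, v1, 147). refcount(pp2)=1 -> write in place. 3 ppages; refcounts: pp0:3 pp1:2 pp2:1
Op 5: write(P2, v1, 193). refcount(pp1)=2>1 -> COPY to pp3. 4 ppages; refcounts: pp0:3 pp1:1 pp2:1 pp3:1
Op 6: fork(P0) -> P3. 4 ppages; refcounts: pp0:4 pp1:1 pp2:2 pp3:1
Op 7: read(P2, v1) -> 193. No state change.
P0: v0 -> pp0 = 48
P1: v0 -> pp0 = 48
P2: v0 -> pp0 = 48
P3: v0 -> pp0 = 48

Answer: 48 48 48 48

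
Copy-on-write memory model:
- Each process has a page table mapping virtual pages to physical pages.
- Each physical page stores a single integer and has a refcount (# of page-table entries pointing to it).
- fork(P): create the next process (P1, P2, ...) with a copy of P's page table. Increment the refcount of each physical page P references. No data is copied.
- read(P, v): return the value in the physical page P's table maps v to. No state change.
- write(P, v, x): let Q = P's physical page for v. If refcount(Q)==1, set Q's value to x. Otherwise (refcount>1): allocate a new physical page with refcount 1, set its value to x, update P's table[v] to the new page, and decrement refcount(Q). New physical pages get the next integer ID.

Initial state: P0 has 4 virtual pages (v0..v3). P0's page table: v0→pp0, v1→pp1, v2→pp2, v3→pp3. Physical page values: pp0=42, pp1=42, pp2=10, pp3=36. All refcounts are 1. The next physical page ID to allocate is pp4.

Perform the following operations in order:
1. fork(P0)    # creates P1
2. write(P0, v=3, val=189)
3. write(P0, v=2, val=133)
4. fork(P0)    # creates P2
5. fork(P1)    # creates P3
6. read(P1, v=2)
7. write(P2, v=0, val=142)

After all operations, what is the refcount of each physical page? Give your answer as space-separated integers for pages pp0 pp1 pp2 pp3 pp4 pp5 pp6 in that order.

Op 1: fork(P0) -> P1. 4 ppages; refcounts: pp0:2 pp1:2 pp2:2 pp3:2
Op 2: write(P0, v3, 189). refcount(pp3)=2>1 -> COPY to pp4. 5 ppages; refcounts: pp0:2 pp1:2 pp2:2 pp3:1 pp4:1
Op 3: write(P0, v2, 133). refcount(pp2)=2>1 -> COPY to pp5. 6 ppages; refcounts: pp0:2 pp1:2 pp2:1 pp3:1 pp4:1 pp5:1
Op 4: fork(P0) -> P2. 6 ppages; refcounts: pp0:3 pp1:3 pp2:1 pp3:1 pp4:2 pp5:2
Op 5: fork(P1) -> P3. 6 ppages; refcounts: pp0:4 pp1:4 pp2:2 pp3:2 pp4:2 pp5:2
Op 6: read(P1, v2) -> 10. No state change.
Op 7: write(P2, v0, 142). refcount(pp0)=4>1 -> COPY to pp6. 7 ppages; refcounts: pp0:3 pp1:4 pp2:2 pp3:2 pp4:2 pp5:2 pp6:1

Answer: 3 4 2 2 2 2 1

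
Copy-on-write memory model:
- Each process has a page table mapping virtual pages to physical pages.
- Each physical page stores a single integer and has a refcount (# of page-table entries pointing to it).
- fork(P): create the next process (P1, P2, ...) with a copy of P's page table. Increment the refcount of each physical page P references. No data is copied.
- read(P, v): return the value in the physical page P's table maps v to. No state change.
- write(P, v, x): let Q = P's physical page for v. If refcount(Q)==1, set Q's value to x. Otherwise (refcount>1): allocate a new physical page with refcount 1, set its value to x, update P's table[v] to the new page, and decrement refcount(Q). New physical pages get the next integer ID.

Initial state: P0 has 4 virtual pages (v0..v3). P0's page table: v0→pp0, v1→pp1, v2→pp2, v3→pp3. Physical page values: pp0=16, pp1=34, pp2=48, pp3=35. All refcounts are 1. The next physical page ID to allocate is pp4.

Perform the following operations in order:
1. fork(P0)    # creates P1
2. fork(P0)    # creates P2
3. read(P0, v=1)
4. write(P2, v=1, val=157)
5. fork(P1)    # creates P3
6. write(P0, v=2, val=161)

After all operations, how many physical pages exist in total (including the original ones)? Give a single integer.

Op 1: fork(P0) -> P1. 4 ppages; refcounts: pp0:2 pp1:2 pp2:2 pp3:2
Op 2: fork(P0) -> P2. 4 ppages; refcounts: pp0:3 pp1:3 pp2:3 pp3:3
Op 3: read(P0, v1) -> 34. No state change.
Op 4: write(P2, v1, 157). refcount(pp1)=3>1 -> COPY to pp4. 5 ppages; refcounts: pp0:3 pp1:2 pp2:3 pp3:3 pp4:1
Op 5: fork(P1) -> P3. 5 ppages; refcounts: pp0:4 pp1:3 pp2:4 pp3:4 pp4:1
Op 6: write(P0, v2, 161). refcount(pp2)=4>1 -> COPY to pp5. 6 ppages; refcounts: pp0:4 pp1:3 pp2:3 pp3:4 pp4:1 pp5:1

Answer: 6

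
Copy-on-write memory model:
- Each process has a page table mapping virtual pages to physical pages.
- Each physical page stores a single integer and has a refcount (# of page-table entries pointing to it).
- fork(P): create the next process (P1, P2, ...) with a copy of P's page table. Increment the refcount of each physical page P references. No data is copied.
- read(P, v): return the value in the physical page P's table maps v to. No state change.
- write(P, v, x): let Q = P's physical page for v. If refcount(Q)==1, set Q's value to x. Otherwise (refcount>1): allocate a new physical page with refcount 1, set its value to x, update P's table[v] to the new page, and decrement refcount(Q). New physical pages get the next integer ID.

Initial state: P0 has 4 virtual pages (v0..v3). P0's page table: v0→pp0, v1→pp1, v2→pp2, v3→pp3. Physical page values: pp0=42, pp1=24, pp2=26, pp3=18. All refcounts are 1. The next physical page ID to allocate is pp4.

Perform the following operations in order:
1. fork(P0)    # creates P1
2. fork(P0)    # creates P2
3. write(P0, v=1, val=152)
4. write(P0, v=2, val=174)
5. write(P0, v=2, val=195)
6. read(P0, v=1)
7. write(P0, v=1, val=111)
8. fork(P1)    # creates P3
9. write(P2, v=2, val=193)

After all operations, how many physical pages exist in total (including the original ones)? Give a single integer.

Op 1: fork(P0) -> P1. 4 ppages; refcounts: pp0:2 pp1:2 pp2:2 pp3:2
Op 2: fork(P0) -> P2. 4 ppages; refcounts: pp0:3 pp1:3 pp2:3 pp3:3
Op 3: write(P0, v1, 152). refcount(pp1)=3>1 -> COPY to pp4. 5 ppages; refcounts: pp0:3 pp1:2 pp2:3 pp3:3 pp4:1
Op 4: write(P0, v2, 174). refcount(pp2)=3>1 -> COPY to pp5. 6 ppages; refcounts: pp0:3 pp1:2 pp2:2 pp3:3 pp4:1 pp5:1
Op 5: write(P0, v2, 195). refcount(pp5)=1 -> write in place. 6 ppages; refcounts: pp0:3 pp1:2 pp2:2 pp3:3 pp4:1 pp5:1
Op 6: read(P0, v1) -> 152. No state change.
Op 7: write(P0, v1, 111). refcount(pp4)=1 -> write in place. 6 ppages; refcounts: pp0:3 pp1:2 pp2:2 pp3:3 pp4:1 pp5:1
Op 8: fork(P1) -> P3. 6 ppages; refcounts: pp0:4 pp1:3 pp2:3 pp3:4 pp4:1 pp5:1
Op 9: write(P2, v2, 193). refcount(pp2)=3>1 -> COPY to pp6. 7 ppages; refcounts: pp0:4 pp1:3 pp2:2 pp3:4 pp4:1 pp5:1 pp6:1

Answer: 7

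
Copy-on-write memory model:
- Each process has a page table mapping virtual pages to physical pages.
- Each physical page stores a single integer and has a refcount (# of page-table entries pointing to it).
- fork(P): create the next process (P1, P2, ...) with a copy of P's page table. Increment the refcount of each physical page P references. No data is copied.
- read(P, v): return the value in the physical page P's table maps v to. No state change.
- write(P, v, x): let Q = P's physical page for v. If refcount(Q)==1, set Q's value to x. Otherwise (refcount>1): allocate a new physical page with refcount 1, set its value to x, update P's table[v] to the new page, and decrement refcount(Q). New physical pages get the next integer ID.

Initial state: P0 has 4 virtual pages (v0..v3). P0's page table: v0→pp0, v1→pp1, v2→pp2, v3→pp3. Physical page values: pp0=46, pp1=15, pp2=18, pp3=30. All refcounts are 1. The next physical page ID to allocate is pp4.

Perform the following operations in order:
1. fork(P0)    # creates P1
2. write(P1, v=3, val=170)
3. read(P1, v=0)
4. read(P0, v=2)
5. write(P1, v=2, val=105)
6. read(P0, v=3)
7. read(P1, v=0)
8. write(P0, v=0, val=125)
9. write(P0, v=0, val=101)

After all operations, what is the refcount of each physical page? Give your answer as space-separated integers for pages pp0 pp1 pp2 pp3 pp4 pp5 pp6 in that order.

Answer: 1 2 1 1 1 1 1

Derivation:
Op 1: fork(P0) -> P1. 4 ppages; refcounts: pp0:2 pp1:2 pp2:2 pp3:2
Op 2: write(P1, v3, 170). refcount(pp3)=2>1 -> COPY to pp4. 5 ppages; refcounts: pp0:2 pp1:2 pp2:2 pp3:1 pp4:1
Op 3: read(P1, v0) -> 46. No state change.
Op 4: read(P0, v2) -> 18. No state change.
Op 5: write(P1, v2, 105). refcount(pp2)=2>1 -> COPY to pp5. 6 ppages; refcounts: pp0:2 pp1:2 pp2:1 pp3:1 pp4:1 pp5:1
Op 6: read(P0, v3) -> 30. No state change.
Op 7: read(P1, v0) -> 46. No state change.
Op 8: write(P0, v0, 125). refcount(pp0)=2>1 -> COPY to pp6. 7 ppages; refcounts: pp0:1 pp1:2 pp2:1 pp3:1 pp4:1 pp5:1 pp6:1
Op 9: write(P0, v0, 101). refcount(pp6)=1 -> write in place. 7 ppages; refcounts: pp0:1 pp1:2 pp2:1 pp3:1 pp4:1 pp5:1 pp6:1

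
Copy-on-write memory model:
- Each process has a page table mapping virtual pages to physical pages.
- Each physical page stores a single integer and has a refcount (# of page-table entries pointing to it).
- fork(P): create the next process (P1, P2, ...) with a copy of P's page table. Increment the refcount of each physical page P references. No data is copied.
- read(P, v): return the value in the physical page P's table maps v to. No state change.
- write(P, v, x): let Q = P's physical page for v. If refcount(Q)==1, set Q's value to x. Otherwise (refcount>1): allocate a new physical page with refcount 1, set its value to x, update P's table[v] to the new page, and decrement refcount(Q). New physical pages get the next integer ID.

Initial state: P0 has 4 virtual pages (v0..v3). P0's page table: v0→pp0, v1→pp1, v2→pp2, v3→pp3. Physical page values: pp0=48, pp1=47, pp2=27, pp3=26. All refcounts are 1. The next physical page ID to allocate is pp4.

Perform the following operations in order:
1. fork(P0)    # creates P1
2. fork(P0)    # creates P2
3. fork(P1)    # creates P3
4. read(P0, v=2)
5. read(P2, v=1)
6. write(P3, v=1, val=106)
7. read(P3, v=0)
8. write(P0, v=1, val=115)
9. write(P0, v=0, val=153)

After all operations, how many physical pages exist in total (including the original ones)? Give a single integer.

Op 1: fork(P0) -> P1. 4 ppages; refcounts: pp0:2 pp1:2 pp2:2 pp3:2
Op 2: fork(P0) -> P2. 4 ppages; refcounts: pp0:3 pp1:3 pp2:3 pp3:3
Op 3: fork(P1) -> P3. 4 ppages; refcounts: pp0:4 pp1:4 pp2:4 pp3:4
Op 4: read(P0, v2) -> 27. No state change.
Op 5: read(P2, v1) -> 47. No state change.
Op 6: write(P3, v1, 106). refcount(pp1)=4>1 -> COPY to pp4. 5 ppages; refcounts: pp0:4 pp1:3 pp2:4 pp3:4 pp4:1
Op 7: read(P3, v0) -> 48. No state change.
Op 8: write(P0, v1, 115). refcount(pp1)=3>1 -> COPY to pp5. 6 ppages; refcounts: pp0:4 pp1:2 pp2:4 pp3:4 pp4:1 pp5:1
Op 9: write(P0, v0, 153). refcount(pp0)=4>1 -> COPY to pp6. 7 ppages; refcounts: pp0:3 pp1:2 pp2:4 pp3:4 pp4:1 pp5:1 pp6:1

Answer: 7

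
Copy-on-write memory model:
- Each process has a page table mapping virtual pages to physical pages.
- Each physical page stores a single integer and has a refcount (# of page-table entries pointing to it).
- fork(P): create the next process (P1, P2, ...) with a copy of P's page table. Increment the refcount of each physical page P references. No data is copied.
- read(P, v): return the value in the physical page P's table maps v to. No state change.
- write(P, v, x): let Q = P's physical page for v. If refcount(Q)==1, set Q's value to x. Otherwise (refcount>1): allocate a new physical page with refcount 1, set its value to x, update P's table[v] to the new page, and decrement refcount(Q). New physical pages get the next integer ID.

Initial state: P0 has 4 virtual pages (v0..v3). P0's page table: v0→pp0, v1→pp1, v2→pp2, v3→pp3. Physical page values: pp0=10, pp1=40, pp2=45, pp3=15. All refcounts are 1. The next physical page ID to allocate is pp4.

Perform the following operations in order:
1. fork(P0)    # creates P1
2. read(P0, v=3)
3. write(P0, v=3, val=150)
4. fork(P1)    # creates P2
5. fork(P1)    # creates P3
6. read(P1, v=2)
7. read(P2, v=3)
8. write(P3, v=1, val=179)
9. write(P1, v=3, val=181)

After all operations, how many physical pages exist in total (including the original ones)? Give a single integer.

Answer: 7

Derivation:
Op 1: fork(P0) -> P1. 4 ppages; refcounts: pp0:2 pp1:2 pp2:2 pp3:2
Op 2: read(P0, v3) -> 15. No state change.
Op 3: write(P0, v3, 150). refcount(pp3)=2>1 -> COPY to pp4. 5 ppages; refcounts: pp0:2 pp1:2 pp2:2 pp3:1 pp4:1
Op 4: fork(P1) -> P2. 5 ppages; refcounts: pp0:3 pp1:3 pp2:3 pp3:2 pp4:1
Op 5: fork(P1) -> P3. 5 ppages; refcounts: pp0:4 pp1:4 pp2:4 pp3:3 pp4:1
Op 6: read(P1, v2) -> 45. No state change.
Op 7: read(P2, v3) -> 15. No state change.
Op 8: write(P3, v1, 179). refcount(pp1)=4>1 -> COPY to pp5. 6 ppages; refcounts: pp0:4 pp1:3 pp2:4 pp3:3 pp4:1 pp5:1
Op 9: write(P1, v3, 181). refcount(pp3)=3>1 -> COPY to pp6. 7 ppages; refcounts: pp0:4 pp1:3 pp2:4 pp3:2 pp4:1 pp5:1 pp6:1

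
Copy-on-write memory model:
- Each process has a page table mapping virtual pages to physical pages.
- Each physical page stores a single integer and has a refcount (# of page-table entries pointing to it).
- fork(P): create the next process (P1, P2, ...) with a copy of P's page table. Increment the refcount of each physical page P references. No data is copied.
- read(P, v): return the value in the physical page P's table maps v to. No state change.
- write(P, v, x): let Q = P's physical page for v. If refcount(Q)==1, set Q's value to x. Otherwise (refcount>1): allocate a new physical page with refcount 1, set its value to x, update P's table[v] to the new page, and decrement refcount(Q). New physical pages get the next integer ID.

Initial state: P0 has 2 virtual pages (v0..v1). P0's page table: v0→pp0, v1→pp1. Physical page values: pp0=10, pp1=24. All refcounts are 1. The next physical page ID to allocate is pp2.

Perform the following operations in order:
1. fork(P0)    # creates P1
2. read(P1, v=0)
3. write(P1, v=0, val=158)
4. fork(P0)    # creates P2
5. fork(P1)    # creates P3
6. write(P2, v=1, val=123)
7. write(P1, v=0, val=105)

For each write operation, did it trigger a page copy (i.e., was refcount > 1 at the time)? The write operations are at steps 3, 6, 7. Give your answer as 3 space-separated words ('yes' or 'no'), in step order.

Op 1: fork(P0) -> P1. 2 ppages; refcounts: pp0:2 pp1:2
Op 2: read(P1, v0) -> 10. No state change.
Op 3: write(P1, v0, 158). refcount(pp0)=2>1 -> COPY to pp2. 3 ppages; refcounts: pp0:1 pp1:2 pp2:1
Op 4: fork(P0) -> P2. 3 ppages; refcounts: pp0:2 pp1:3 pp2:1
Op 5: fork(P1) -> P3. 3 ppages; refcounts: pp0:2 pp1:4 pp2:2
Op 6: write(P2, v1, 123). refcount(pp1)=4>1 -> COPY to pp3. 4 ppages; refcounts: pp0:2 pp1:3 pp2:2 pp3:1
Op 7: write(P1, v0, 105). refcount(pp2)=2>1 -> COPY to pp4. 5 ppages; refcounts: pp0:2 pp1:3 pp2:1 pp3:1 pp4:1

yes yes yes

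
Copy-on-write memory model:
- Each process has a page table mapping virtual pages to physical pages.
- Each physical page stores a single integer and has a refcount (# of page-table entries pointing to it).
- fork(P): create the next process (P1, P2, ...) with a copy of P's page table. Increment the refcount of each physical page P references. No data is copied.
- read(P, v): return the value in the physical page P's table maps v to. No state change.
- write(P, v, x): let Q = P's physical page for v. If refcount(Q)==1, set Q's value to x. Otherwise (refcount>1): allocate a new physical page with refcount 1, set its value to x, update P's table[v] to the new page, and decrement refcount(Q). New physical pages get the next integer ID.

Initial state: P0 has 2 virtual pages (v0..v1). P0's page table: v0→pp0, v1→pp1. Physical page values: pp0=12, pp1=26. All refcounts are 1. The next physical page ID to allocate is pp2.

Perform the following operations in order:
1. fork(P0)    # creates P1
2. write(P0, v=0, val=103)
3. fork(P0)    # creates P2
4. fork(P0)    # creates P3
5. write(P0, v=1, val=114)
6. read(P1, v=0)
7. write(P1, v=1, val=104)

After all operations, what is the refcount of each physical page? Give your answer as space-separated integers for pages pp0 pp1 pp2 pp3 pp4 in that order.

Answer: 1 2 3 1 1

Derivation:
Op 1: fork(P0) -> P1. 2 ppages; refcounts: pp0:2 pp1:2
Op 2: write(P0, v0, 103). refcount(pp0)=2>1 -> COPY to pp2. 3 ppages; refcounts: pp0:1 pp1:2 pp2:1
Op 3: fork(P0) -> P2. 3 ppages; refcounts: pp0:1 pp1:3 pp2:2
Op 4: fork(P0) -> P3. 3 ppages; refcounts: pp0:1 pp1:4 pp2:3
Op 5: write(P0, v1, 114). refcount(pp1)=4>1 -> COPY to pp3. 4 ppages; refcounts: pp0:1 pp1:3 pp2:3 pp3:1
Op 6: read(P1, v0) -> 12. No state change.
Op 7: write(P1, v1, 104). refcount(pp1)=3>1 -> COPY to pp4. 5 ppages; refcounts: pp0:1 pp1:2 pp2:3 pp3:1 pp4:1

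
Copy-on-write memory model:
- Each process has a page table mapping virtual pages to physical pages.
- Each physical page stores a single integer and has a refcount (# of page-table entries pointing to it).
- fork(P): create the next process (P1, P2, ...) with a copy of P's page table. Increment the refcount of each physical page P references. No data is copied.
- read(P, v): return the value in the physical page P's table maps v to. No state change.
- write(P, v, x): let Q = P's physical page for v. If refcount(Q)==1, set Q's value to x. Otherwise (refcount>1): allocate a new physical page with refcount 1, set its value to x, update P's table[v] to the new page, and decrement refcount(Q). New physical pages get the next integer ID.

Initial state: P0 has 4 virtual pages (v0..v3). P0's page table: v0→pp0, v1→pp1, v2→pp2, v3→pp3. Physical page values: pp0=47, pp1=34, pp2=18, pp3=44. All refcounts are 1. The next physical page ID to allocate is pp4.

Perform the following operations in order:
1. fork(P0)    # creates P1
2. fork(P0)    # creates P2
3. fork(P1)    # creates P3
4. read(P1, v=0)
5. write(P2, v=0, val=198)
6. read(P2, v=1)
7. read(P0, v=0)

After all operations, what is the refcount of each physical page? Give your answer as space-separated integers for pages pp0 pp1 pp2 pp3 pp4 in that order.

Answer: 3 4 4 4 1

Derivation:
Op 1: fork(P0) -> P1. 4 ppages; refcounts: pp0:2 pp1:2 pp2:2 pp3:2
Op 2: fork(P0) -> P2. 4 ppages; refcounts: pp0:3 pp1:3 pp2:3 pp3:3
Op 3: fork(P1) -> P3. 4 ppages; refcounts: pp0:4 pp1:4 pp2:4 pp3:4
Op 4: read(P1, v0) -> 47. No state change.
Op 5: write(P2, v0, 198). refcount(pp0)=4>1 -> COPY to pp4. 5 ppages; refcounts: pp0:3 pp1:4 pp2:4 pp3:4 pp4:1
Op 6: read(P2, v1) -> 34. No state change.
Op 7: read(P0, v0) -> 47. No state change.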